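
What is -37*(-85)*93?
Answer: 292485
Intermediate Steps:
-37*(-85)*93 = 3145*93 = 292485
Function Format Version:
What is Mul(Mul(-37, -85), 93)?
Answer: 292485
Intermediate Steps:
Mul(Mul(-37, -85), 93) = Mul(3145, 93) = 292485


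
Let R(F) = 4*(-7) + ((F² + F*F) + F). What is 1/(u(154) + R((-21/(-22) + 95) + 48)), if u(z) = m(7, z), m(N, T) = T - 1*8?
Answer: 121/5046641 ≈ 2.3976e-5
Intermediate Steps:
m(N, T) = -8 + T (m(N, T) = T - 8 = -8 + T)
u(z) = -8 + z
R(F) = -28 + F + 2*F² (R(F) = -28 + ((F² + F²) + F) = -28 + (2*F² + F) = -28 + (F + 2*F²) = -28 + F + 2*F²)
1/(u(154) + R((-21/(-22) + 95) + 48)) = 1/((-8 + 154) + (-28 + ((-21/(-22) + 95) + 48) + 2*((-21/(-22) + 95) + 48)²)) = 1/(146 + (-28 + ((-21*(-1/22) + 95) + 48) + 2*((-21*(-1/22) + 95) + 48)²)) = 1/(146 + (-28 + ((21/22 + 95) + 48) + 2*((21/22 + 95) + 48)²)) = 1/(146 + (-28 + (2111/22 + 48) + 2*(2111/22 + 48)²)) = 1/(146 + (-28 + 3167/22 + 2*(3167/22)²)) = 1/(146 + (-28 + 3167/22 + 2*(10029889/484))) = 1/(146 + (-28 + 3167/22 + 10029889/242)) = 1/(146 + 5028975/121) = 1/(5046641/121) = 121/5046641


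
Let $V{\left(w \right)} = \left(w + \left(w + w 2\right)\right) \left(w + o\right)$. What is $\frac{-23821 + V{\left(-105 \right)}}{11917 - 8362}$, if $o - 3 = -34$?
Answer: $\frac{33299}{3555} \approx 9.3668$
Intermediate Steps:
$o = -31$ ($o = 3 - 34 = -31$)
$V{\left(w \right)} = 4 w \left(-31 + w\right)$ ($V{\left(w \right)} = \left(w + \left(w + w 2\right)\right) \left(w - 31\right) = \left(w + \left(w + 2 w\right)\right) \left(-31 + w\right) = \left(w + 3 w\right) \left(-31 + w\right) = 4 w \left(-31 + w\right)$)
$\frac{-23821 + V{\left(-105 \right)}}{11917 - 8362} = \frac{-23821 + 4 \left(-105\right) \left(-31 - 105\right)}{11917 - 8362} = \frac{-23821 + 4 \left(-105\right) \left(-136\right)}{3555} = \left(-23821 + 57120\right) \frac{1}{3555} = 33299 \cdot \frac{1}{3555} = \frac{33299}{3555}$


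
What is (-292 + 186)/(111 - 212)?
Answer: 106/101 ≈ 1.0495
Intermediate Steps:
(-292 + 186)/(111 - 212) = -106/(-101) = -106*(-1/101) = 106/101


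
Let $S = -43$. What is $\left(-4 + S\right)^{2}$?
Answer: $2209$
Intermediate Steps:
$\left(-4 + S\right)^{2} = \left(-4 - 43\right)^{2} = \left(-47\right)^{2} = 2209$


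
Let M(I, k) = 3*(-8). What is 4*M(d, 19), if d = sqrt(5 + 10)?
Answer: -96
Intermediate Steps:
d = sqrt(15) ≈ 3.8730
M(I, k) = -24
4*M(d, 19) = 4*(-24) = -96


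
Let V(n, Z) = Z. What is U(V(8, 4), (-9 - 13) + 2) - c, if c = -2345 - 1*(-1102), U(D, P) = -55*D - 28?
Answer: 995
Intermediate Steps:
U(D, P) = -28 - 55*D
c = -1243 (c = -2345 + 1102 = -1243)
U(V(8, 4), (-9 - 13) + 2) - c = (-28 - 55*4) - 1*(-1243) = (-28 - 220) + 1243 = -248 + 1243 = 995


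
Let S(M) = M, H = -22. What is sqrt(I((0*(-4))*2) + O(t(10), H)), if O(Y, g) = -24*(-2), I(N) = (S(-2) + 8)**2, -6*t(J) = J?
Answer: 2*sqrt(21) ≈ 9.1651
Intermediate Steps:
t(J) = -J/6
I(N) = 36 (I(N) = (-2 + 8)**2 = 6**2 = 36)
O(Y, g) = 48
sqrt(I((0*(-4))*2) + O(t(10), H)) = sqrt(36 + 48) = sqrt(84) = 2*sqrt(21)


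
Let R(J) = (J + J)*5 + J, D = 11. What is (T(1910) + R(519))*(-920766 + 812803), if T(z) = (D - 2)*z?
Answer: -2472244737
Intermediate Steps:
R(J) = 11*J (R(J) = (2*J)*5 + J = 10*J + J = 11*J)
T(z) = 9*z (T(z) = (11 - 2)*z = 9*z)
(T(1910) + R(519))*(-920766 + 812803) = (9*1910 + 11*519)*(-920766 + 812803) = (17190 + 5709)*(-107963) = 22899*(-107963) = -2472244737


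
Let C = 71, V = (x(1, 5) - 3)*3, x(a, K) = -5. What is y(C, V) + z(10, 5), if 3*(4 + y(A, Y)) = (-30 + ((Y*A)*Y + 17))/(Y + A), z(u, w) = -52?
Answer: 32987/141 ≈ 233.95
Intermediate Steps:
V = -24 (V = (-5 - 3)*3 = -8*3 = -24)
y(A, Y) = -4 + (-13 + A*Y²)/(3*(A + Y)) (y(A, Y) = -4 + ((-30 + ((Y*A)*Y + 17))/(Y + A))/3 = -4 + ((-30 + ((A*Y)*Y + 17))/(A + Y))/3 = -4 + ((-30 + (A*Y² + 17))/(A + Y))/3 = -4 + ((-30 + (17 + A*Y²))/(A + Y))/3 = -4 + ((-13 + A*Y²)/(A + Y))/3 = -4 + (-13 + A*Y²)/(3*(A + Y)))
y(C, V) + z(10, 5) = (-13 - 12*71 - 12*(-24) + 71*(-24)²)/(3*(71 - 24)) - 52 = (⅓)*(-13 - 852 + 288 + 71*576)/47 - 52 = (⅓)*(1/47)*(-13 - 852 + 288 + 40896) - 52 = (⅓)*(1/47)*40319 - 52 = 40319/141 - 52 = 32987/141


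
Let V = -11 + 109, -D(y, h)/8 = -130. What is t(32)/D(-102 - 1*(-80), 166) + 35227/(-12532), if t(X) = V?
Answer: -340461/125320 ≈ -2.7167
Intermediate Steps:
D(y, h) = 1040 (D(y, h) = -8*(-130) = 1040)
V = 98
t(X) = 98
t(32)/D(-102 - 1*(-80), 166) + 35227/(-12532) = 98/1040 + 35227/(-12532) = 98*(1/1040) + 35227*(-1/12532) = 49/520 - 35227/12532 = -340461/125320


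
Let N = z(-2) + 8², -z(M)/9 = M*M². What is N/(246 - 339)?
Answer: -136/93 ≈ -1.4624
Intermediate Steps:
z(M) = -9*M³ (z(M) = -9*M*M² = -9*M³)
N = 136 (N = -9*(-2)³ + 8² = -9*(-8) + 64 = 72 + 64 = 136)
N/(246 - 339) = 136/(246 - 339) = 136/(-93) = 136*(-1/93) = -136/93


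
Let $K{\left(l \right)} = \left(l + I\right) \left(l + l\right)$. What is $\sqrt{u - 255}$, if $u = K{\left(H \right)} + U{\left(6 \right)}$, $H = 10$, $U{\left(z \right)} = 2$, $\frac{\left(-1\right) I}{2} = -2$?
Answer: $3 \sqrt{3} \approx 5.1962$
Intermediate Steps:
$I = 4$ ($I = \left(-2\right) \left(-2\right) = 4$)
$K{\left(l \right)} = 2 l \left(4 + l\right)$ ($K{\left(l \right)} = \left(l + 4\right) \left(l + l\right) = \left(4 + l\right) 2 l = 2 l \left(4 + l\right)$)
$u = 282$ ($u = 2 \cdot 10 \left(4 + 10\right) + 2 = 2 \cdot 10 \cdot 14 + 2 = 280 + 2 = 282$)
$\sqrt{u - 255} = \sqrt{282 - 255} = \sqrt{27} = 3 \sqrt{3}$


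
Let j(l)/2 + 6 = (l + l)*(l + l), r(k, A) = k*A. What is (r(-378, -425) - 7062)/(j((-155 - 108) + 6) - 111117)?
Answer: 153588/417263 ≈ 0.36808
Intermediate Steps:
r(k, A) = A*k
j(l) = -12 + 8*l² (j(l) = -12 + 2*((l + l)*(l + l)) = -12 + 2*((2*l)*(2*l)) = -12 + 2*(4*l²) = -12 + 8*l²)
(r(-378, -425) - 7062)/(j((-155 - 108) + 6) - 111117) = (-425*(-378) - 7062)/((-12 + 8*((-155 - 108) + 6)²) - 111117) = (160650 - 7062)/((-12 + 8*(-263 + 6)²) - 111117) = 153588/((-12 + 8*(-257)²) - 111117) = 153588/((-12 + 8*66049) - 111117) = 153588/((-12 + 528392) - 111117) = 153588/(528380 - 111117) = 153588/417263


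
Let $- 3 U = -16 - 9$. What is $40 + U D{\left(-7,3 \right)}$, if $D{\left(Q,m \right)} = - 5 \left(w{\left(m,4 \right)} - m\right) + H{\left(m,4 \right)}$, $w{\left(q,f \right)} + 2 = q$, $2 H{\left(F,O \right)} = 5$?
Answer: $\frac{865}{6} \approx 144.17$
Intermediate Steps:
$U = \frac{25}{3}$ ($U = - \frac{-16 - 9}{3} = \left(- \frac{1}{3}\right) \left(-25\right) = \frac{25}{3} \approx 8.3333$)
$H{\left(F,O \right)} = \frac{5}{2}$ ($H{\left(F,O \right)} = \frac{1}{2} \cdot 5 = \frac{5}{2}$)
$w{\left(q,f \right)} = -2 + q$
$D{\left(Q,m \right)} = \frac{25}{2}$ ($D{\left(Q,m \right)} = - 5 \left(\left(-2 + m\right) - m\right) + \frac{5}{2} = \left(-5\right) \left(-2\right) + \frac{5}{2} = 10 + \frac{5}{2} = \frac{25}{2}$)
$40 + U D{\left(-7,3 \right)} = 40 + \frac{25}{3} \cdot \frac{25}{2} = 40 + \frac{625}{6} = \frac{865}{6}$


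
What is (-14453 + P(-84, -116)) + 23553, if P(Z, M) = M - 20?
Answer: 8964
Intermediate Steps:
P(Z, M) = -20 + M
(-14453 + P(-84, -116)) + 23553 = (-14453 + (-20 - 116)) + 23553 = (-14453 - 136) + 23553 = -14589 + 23553 = 8964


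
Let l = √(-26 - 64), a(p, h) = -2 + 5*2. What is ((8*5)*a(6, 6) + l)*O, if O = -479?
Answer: -153280 - 1437*I*√10 ≈ -1.5328e+5 - 4544.2*I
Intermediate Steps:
a(p, h) = 8 (a(p, h) = -2 + 10 = 8)
l = 3*I*√10 (l = √(-90) = 3*I*√10 ≈ 9.4868*I)
((8*5)*a(6, 6) + l)*O = ((8*5)*8 + 3*I*√10)*(-479) = (40*8 + 3*I*√10)*(-479) = (320 + 3*I*√10)*(-479) = -153280 - 1437*I*√10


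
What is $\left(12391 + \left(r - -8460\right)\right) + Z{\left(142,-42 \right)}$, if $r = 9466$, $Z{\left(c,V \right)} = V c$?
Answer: $24353$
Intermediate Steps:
$\left(12391 + \left(r - -8460\right)\right) + Z{\left(142,-42 \right)} = \left(12391 + \left(9466 - -8460\right)\right) - 5964 = \left(12391 + \left(9466 + 8460\right)\right) - 5964 = \left(12391 + 17926\right) - 5964 = 30317 - 5964 = 24353$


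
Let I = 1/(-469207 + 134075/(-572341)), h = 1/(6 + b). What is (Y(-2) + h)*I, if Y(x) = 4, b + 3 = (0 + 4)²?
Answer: -44070257/5102384215578 ≈ -8.6372e-6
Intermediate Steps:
b = 13 (b = -3 + (0 + 4)² = -3 + 4² = -3 + 16 = 13)
h = 1/19 (h = 1/(6 + 13) = 1/19 ≈ 0.052632)
I = -572341/268546537662 (I = 1/(-469207 + 134075*(-1/572341)) = 1/(-469207 - 134075/572341) = 1/(-268546537662/572341) = -572341/268546537662 ≈ -2.1313e-6)
(Y(-2) + h)*I = (4 + 1/19)*(-572341/268546537662) = (77/19)*(-572341/268546537662) = -44070257/5102384215578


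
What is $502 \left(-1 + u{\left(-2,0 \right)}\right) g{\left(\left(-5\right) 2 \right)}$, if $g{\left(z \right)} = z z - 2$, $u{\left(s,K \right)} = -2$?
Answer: $-147588$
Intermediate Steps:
$g{\left(z \right)} = -2 + z^{2}$ ($g{\left(z \right)} = z^{2} - 2 = -2 + z^{2}$)
$502 \left(-1 + u{\left(-2,0 \right)}\right) g{\left(\left(-5\right) 2 \right)} = 502 \left(-1 - 2\right) \left(-2 + \left(\left(-5\right) 2\right)^{2}\right) = 502 \left(- 3 \left(-2 + \left(-10\right)^{2}\right)\right) = 502 \left(- 3 \left(-2 + 100\right)\right) = 502 \left(\left(-3\right) 98\right) = 502 \left(-294\right) = -147588$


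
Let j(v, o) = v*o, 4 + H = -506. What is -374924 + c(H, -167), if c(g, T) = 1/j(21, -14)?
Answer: -110227657/294 ≈ -3.7492e+5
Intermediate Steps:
H = -510 (H = -4 - 506 = -510)
j(v, o) = o*v
c(g, T) = -1/294 (c(g, T) = 1/(-14*21) = 1/(-294) = -1/294)
-374924 + c(H, -167) = -374924 - 1/294 = -110227657/294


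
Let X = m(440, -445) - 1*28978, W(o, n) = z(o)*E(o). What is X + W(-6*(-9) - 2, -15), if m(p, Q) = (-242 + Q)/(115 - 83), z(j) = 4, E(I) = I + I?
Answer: -914671/32 ≈ -28583.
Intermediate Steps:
E(I) = 2*I
m(p, Q) = -121/16 + Q/32 (m(p, Q) = (-242 + Q)/32 = (-242 + Q)*(1/32) = -121/16 + Q/32)
W(o, n) = 8*o (W(o, n) = 4*(2*o) = 8*o)
X = -927983/32 (X = (-121/16 + (1/32)*(-445)) - 1*28978 = (-121/16 - 445/32) - 28978 = -687/32 - 28978 = -927983/32 ≈ -28999.)
X + W(-6*(-9) - 2, -15) = -927983/32 + 8*(-6*(-9) - 2) = -927983/32 + 8*(54 - 2) = -927983/32 + 8*52 = -927983/32 + 416 = -914671/32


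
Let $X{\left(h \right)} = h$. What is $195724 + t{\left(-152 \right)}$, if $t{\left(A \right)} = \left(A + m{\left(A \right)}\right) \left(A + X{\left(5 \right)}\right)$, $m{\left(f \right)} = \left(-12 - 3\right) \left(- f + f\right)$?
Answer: $218068$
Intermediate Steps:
$m{\left(f \right)} = 0$ ($m{\left(f \right)} = \left(-15\right) 0 = 0$)
$t{\left(A \right)} = A \left(5 + A\right)$ ($t{\left(A \right)} = \left(A + 0\right) \left(A + 5\right) = A \left(5 + A\right)$)
$195724 + t{\left(-152 \right)} = 195724 - 152 \left(5 - 152\right) = 195724 - -22344 = 195724 + 22344 = 218068$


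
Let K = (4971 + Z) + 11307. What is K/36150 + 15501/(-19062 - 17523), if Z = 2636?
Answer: 1462306/14694975 ≈ 0.099511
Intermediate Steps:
K = 18914 (K = (4971 + 2636) + 11307 = 7607 + 11307 = 18914)
K/36150 + 15501/(-19062 - 17523) = 18914/36150 + 15501/(-19062 - 17523) = 18914*(1/36150) + 15501/(-36585) = 9457/18075 + 15501*(-1/36585) = 9457/18075 - 5167/12195 = 1462306/14694975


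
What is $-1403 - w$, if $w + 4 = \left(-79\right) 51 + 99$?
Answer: $2531$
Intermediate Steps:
$w = -3934$ ($w = -4 + \left(\left(-79\right) 51 + 99\right) = -4 + \left(-4029 + 99\right) = -4 - 3930 = -3934$)
$-1403 - w = -1403 - -3934 = -1403 + 3934 = 2531$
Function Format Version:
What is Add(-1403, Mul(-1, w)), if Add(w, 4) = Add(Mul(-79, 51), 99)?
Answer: 2531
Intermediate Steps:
w = -3934 (w = Add(-4, Add(Mul(-79, 51), 99)) = Add(-4, Add(-4029, 99)) = Add(-4, -3930) = -3934)
Add(-1403, Mul(-1, w)) = Add(-1403, Mul(-1, -3934)) = Add(-1403, 3934) = 2531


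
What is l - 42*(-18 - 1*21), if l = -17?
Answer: 1621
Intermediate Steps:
l - 42*(-18 - 1*21) = -17 - 42*(-18 - 1*21) = -17 - 42*(-18 - 21) = -17 - 42*(-39) = -17 + 1638 = 1621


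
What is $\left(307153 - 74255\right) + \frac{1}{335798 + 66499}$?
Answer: $\frac{93694166707}{402297} \approx 2.329 \cdot 10^{5}$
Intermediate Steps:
$\left(307153 - 74255\right) + \frac{1}{335798 + 66499} = 232898 + \frac{1}{402297} = \frac{93694166707}{402297}$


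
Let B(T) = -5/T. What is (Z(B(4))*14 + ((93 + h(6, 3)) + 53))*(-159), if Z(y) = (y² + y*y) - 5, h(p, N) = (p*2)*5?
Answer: -114321/4 ≈ -28580.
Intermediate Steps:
h(p, N) = 10*p (h(p, N) = (2*p)*5 = 10*p)
Z(y) = -5 + 2*y² (Z(y) = (y² + y²) - 5 = 2*y² - 5 = -5 + 2*y²)
(Z(B(4))*14 + ((93 + h(6, 3)) + 53))*(-159) = ((-5 + 2*(-5/4)²)*14 + ((93 + 10*6) + 53))*(-159) = ((-5 + 2*(-5*¼)²)*14 + ((93 + 60) + 53))*(-159) = ((-5 + 2*(-5/4)²)*14 + (153 + 53))*(-159) = ((-5 + 2*(25/16))*14 + 206)*(-159) = ((-5 + 25/8)*14 + 206)*(-159) = (-15/8*14 + 206)*(-159) = (-105/4 + 206)*(-159) = (719/4)*(-159) = -114321/4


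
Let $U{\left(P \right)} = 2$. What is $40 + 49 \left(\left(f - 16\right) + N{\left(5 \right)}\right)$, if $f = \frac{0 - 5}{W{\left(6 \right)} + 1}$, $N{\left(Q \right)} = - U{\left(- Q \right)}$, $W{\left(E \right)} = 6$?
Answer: $-877$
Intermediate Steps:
$N{\left(Q \right)} = -2$ ($N{\left(Q \right)} = \left(-1\right) 2 = -2$)
$f = - \frac{5}{7}$ ($f = \frac{0 - 5}{6 + 1} = - \frac{5}{7} \approx -0.71429$)
$40 + 49 \left(\left(f - 16\right) + N{\left(5 \right)}\right) = 40 + 49 \left(\left(- \frac{5}{7} - 16\right) - 2\right) = 40 + 49 \left(- \frac{117}{7} - 2\right) = 40 + 49 \left(- \frac{131}{7}\right) = 40 - 917 = -877$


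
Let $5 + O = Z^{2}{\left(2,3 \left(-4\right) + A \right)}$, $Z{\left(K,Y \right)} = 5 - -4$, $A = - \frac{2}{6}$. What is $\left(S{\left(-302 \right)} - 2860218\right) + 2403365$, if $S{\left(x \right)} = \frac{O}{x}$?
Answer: $- \frac{68984841}{151} \approx -4.5685 \cdot 10^{5}$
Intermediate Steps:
$A = - \frac{1}{3}$ ($A = \left(-2\right) \frac{1}{6} = - \frac{1}{3} \approx -0.33333$)
$Z{\left(K,Y \right)} = 9$ ($Z{\left(K,Y \right)} = 5 + 4 = 9$)
$O = 76$ ($O = -5 + 9^{2} = -5 + 81 = 76$)
$S{\left(x \right)} = \frac{76}{x}$
$\left(S{\left(-302 \right)} - 2860218\right) + 2403365 = \left(\frac{76}{-302} - 2860218\right) + 2403365 = \left(76 \left(- \frac{1}{302}\right) - 2860218\right) + 2403365 = \left(- \frac{38}{151} - 2860218\right) + 2403365 = - \frac{431892956}{151} + 2403365 = - \frac{68984841}{151}$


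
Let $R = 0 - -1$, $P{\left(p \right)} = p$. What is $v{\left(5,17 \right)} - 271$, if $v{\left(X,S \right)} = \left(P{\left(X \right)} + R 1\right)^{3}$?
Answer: $-55$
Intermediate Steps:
$R = 1$ ($R = 0 + 1 = 1$)
$v{\left(X,S \right)} = \left(1 + X\right)^{3}$ ($v{\left(X,S \right)} = \left(X + 1 \cdot 1\right)^{3} = \left(X + 1\right)^{3} = \left(1 + X\right)^{3}$)
$v{\left(5,17 \right)} - 271 = \left(1 + 5\right)^{3} - 271 = 6^{3} - 271 = 216 - 271 = -55$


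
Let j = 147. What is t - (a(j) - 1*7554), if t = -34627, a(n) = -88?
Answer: -26985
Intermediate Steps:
t - (a(j) - 1*7554) = -34627 - (-88 - 1*7554) = -34627 - (-88 - 7554) = -34627 - 1*(-7642) = -34627 + 7642 = -26985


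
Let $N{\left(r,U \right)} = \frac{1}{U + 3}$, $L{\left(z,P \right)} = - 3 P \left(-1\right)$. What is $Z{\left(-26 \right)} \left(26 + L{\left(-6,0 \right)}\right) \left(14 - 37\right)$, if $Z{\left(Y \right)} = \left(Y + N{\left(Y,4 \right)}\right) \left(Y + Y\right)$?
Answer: $- \frac{5628376}{7} \approx -8.0405 \cdot 10^{5}$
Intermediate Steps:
$L{\left(z,P \right)} = 3 P$
$N{\left(r,U \right)} = \frac{1}{3 + U}$
$Z{\left(Y \right)} = 2 Y \left(\frac{1}{7} + Y\right)$ ($Z{\left(Y \right)} = \left(Y + \frac{1}{3 + 4}\right) \left(Y + Y\right) = \left(Y + \frac{1}{7}\right) 2 Y = \left(\frac{1}{7} + Y\right) 2 Y = 2 Y \left(\frac{1}{7} + Y\right)$)
$Z{\left(-26 \right)} \left(26 + L{\left(-6,0 \right)}\right) \left(14 - 37\right) = \frac{2}{7} \left(-26\right) \left(1 + 7 \left(-26\right)\right) \left(26 + 3 \cdot 0\right) \left(14 - 37\right) = \frac{2}{7} \left(-26\right) \left(1 - 182\right) \left(26 + 0\right) \left(-23\right) = \frac{2}{7} \left(-26\right) \left(-181\right) 26 \left(-23\right) = \frac{9412}{7} \left(-598\right) = - \frac{5628376}{7}$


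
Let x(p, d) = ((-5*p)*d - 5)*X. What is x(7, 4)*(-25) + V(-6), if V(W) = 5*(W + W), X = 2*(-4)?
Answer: -29060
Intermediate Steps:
X = -8
x(p, d) = 40 + 40*d*p (x(p, d) = ((-5*p)*d - 5)*(-8) = (-5*d*p - 5)*(-8) = (-5 - 5*d*p)*(-8) = 40 + 40*d*p)
V(W) = 10*W (V(W) = 5*(2*W) = 10*W)
x(7, 4)*(-25) + V(-6) = (40 + 40*4*7)*(-25) + 10*(-6) = (40 + 1120)*(-25) - 60 = 1160*(-25) - 60 = -29000 - 60 = -29060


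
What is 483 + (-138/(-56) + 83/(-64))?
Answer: 216907/448 ≈ 484.17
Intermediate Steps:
483 + (-138/(-56) + 83/(-64)) = 483 + (-138*(-1/56) + 83*(-1/64)) = 483 + (69/28 - 83/64) = 483 + 523/448 = 216907/448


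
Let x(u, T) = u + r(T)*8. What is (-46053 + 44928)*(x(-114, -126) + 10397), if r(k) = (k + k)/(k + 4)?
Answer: -706804875/61 ≈ -1.1587e+7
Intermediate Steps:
r(k) = 2*k/(4 + k) (r(k) = (2*k)/(4 + k) = 2*k/(4 + k))
x(u, T) = u + 16*T/(4 + T) (x(u, T) = u + (2*T/(4 + T))*8 = u + 16*T/(4 + T))
(-46053 + 44928)*(x(-114, -126) + 10397) = (-46053 + 44928)*((16*(-126) - 114*(4 - 126))/(4 - 126) + 10397) = -1125*((-2016 - 114*(-122))/(-122) + 10397) = -1125*(-(-2016 + 13908)/122 + 10397) = -1125*(-1/122*11892 + 10397) = -1125*(-5946/61 + 10397) = -1125*628271/61 = -706804875/61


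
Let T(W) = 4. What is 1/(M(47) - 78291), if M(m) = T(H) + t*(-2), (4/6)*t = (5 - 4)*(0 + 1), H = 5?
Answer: -1/78290 ≈ -1.2773e-5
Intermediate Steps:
t = 3/2 (t = 3*((5 - 4)*(0 + 1))/2 = 3*(1*1)/2 = (3/2)*1 = 3/2 ≈ 1.5000)
M(m) = 1 (M(m) = 4 + (3/2)*(-2) = 4 - 3 = 1)
1/(M(47) - 78291) = 1/(1 - 78291) = 1/(-78290) = -1/78290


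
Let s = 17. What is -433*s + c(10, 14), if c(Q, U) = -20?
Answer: -7381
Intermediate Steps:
-433*s + c(10, 14) = -433*17 - 20 = -7361 - 20 = -7381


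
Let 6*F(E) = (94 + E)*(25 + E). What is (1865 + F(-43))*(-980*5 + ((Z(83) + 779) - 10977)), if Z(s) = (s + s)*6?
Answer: -24142624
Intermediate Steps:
F(E) = (25 + E)*(94 + E)/6 (F(E) = ((94 + E)*(25 + E))/6 = ((25 + E)*(94 + E))/6 = (25 + E)*(94 + E)/6)
Z(s) = 12*s (Z(s) = (2*s)*6 = 12*s)
(1865 + F(-43))*(-980*5 + ((Z(83) + 779) - 10977)) = (1865 + (1175/3 + (⅙)*(-43)² + (119/6)*(-43)))*(-980*5 + ((12*83 + 779) - 10977)) = (1865 + (1175/3 + (⅙)*1849 - 5117/6))*(-4900 + ((996 + 779) - 10977)) = (1865 + (1175/3 + 1849/6 - 5117/6))*(-4900 + (1775 - 10977)) = (1865 - 153)*(-4900 - 9202) = 1712*(-14102) = -24142624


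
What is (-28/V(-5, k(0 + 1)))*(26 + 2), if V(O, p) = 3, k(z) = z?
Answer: -784/3 ≈ -261.33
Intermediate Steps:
(-28/V(-5, k(0 + 1)))*(26 + 2) = (-28/3)*(26 + 2) = -28*⅓*28 = -28/3*28 = -784/3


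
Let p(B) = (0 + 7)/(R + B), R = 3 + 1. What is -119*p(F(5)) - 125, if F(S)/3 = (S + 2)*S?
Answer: -14458/109 ≈ -132.64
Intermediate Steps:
F(S) = 3*S*(2 + S) (F(S) = 3*((S + 2)*S) = 3*((2 + S)*S) = 3*(S*(2 + S)) = 3*S*(2 + S))
R = 4
p(B) = 7/(4 + B) (p(B) = (0 + 7)/(4 + B) = 7/(4 + B))
-119*p(F(5)) - 125 = -833/(4 + 3*5*(2 + 5)) - 125 = -833/(4 + 3*5*7) - 125 = -833/(4 + 105) - 125 = -833/109 - 125 = -14458/109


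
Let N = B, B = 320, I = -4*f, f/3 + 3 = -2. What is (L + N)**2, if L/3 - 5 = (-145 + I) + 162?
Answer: 320356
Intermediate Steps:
f = -15 (f = -9 + 3*(-2) = -9 - 6 = -15)
I = 60 (I = -4*(-15) = 60)
N = 320
L = 246 (L = 15 + 3*((-145 + 60) + 162) = 15 + 3*(-85 + 162) = 15 + 3*77 = 15 + 231 = 246)
(L + N)**2 = (246 + 320)**2 = 566**2 = 320356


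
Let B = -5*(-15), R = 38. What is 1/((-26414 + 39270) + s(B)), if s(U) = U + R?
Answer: 1/12969 ≈ 7.7107e-5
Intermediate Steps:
B = 75
s(U) = 38 + U (s(U) = U + 38 = 38 + U)
1/((-26414 + 39270) + s(B)) = 1/((-26414 + 39270) + (38 + 75)) = 1/(12856 + 113) = 1/12969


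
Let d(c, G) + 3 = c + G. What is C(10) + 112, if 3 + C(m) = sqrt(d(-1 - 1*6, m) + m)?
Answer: 109 + sqrt(10) ≈ 112.16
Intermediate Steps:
d(c, G) = -3 + G + c (d(c, G) = -3 + (c + G) = -3 + (G + c) = -3 + G + c)
C(m) = -3 + sqrt(-10 + 2*m) (C(m) = -3 + sqrt((-3 + m + (-1 - 1*6)) + m) = -3 + sqrt((-3 + m + (-1 - 6)) + m) = -3 + sqrt((-3 + m - 7) + m) = -3 + sqrt((-10 + m) + m) = -3 + sqrt(-10 + 2*m))
C(10) + 112 = (-3 + sqrt(-10 + 2*10)) + 112 = (-3 + sqrt(-10 + 20)) + 112 = (-3 + sqrt(10)) + 112 = 109 + sqrt(10)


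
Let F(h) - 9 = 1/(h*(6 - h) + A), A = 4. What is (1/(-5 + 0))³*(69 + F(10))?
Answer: -2807/4500 ≈ -0.62378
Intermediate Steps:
F(h) = 9 + 1/(4 + h*(6 - h)) (F(h) = 9 + 1/(h*(6 - h) + 4) = 9 + 1/(4 + h*(6 - h)))
(1/(-5 + 0))³*(69 + F(10)) = (1/(-5 + 0))³*(69 + (37 - 9*10² + 54*10)/(4 - 1*10² + 6*10)) = (1/(-5))³*(69 + (37 - 9*100 + 540)/(4 - 1*100 + 60)) = (-⅕)³*(69 + (37 - 900 + 540)/(4 - 100 + 60)) = -(69 - 323/(-36))/125 = -(69 - 1/36*(-323))/125 = -(69 + 323/36)/125 = -1/125*2807/36 = -2807/4500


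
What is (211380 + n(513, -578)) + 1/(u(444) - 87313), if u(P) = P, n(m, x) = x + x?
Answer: 18261948655/86869 ≈ 2.1022e+5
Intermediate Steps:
n(m, x) = 2*x
(211380 + n(513, -578)) + 1/(u(444) - 87313) = (211380 + 2*(-578)) + 1/(444 - 87313) = (211380 - 1156) + 1/(-86869) = 210224 - 1/86869 = 18261948655/86869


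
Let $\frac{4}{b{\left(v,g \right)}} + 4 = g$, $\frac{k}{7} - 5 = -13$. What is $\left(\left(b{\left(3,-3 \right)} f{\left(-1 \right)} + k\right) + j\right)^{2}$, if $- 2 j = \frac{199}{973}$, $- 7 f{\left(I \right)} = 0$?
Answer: $\frac{11919180625}{3786916} \approx 3147.5$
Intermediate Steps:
$k = -56$ ($k = 35 + 7 \left(-13\right) = 35 - 91 = -56$)
$f{\left(I \right)} = 0$ ($f{\left(I \right)} = \left(- \frac{1}{7}\right) 0 = 0$)
$b{\left(v,g \right)} = \frac{4}{-4 + g}$
$j = - \frac{199}{1946}$ ($j = - \frac{199 \cdot \frac{1}{973}}{2} = \left(- \frac{1}{2}\right) \frac{199}{973} = - \frac{199}{1946} \approx -0.10226$)
$\left(\left(b{\left(3,-3 \right)} f{\left(-1 \right)} + k\right) + j\right)^{2} = \left(\left(\frac{4}{-4 - 3} \cdot 0 - 56\right) - \frac{199}{1946}\right)^{2} = \left(\left(\frac{4}{-7} \cdot 0 - 56\right) - \frac{199}{1946}\right)^{2} = \left(\left(4 \left(- \frac{1}{7}\right) 0 - 56\right) - \frac{199}{1946}\right)^{2} = \left(\left(\left(- \frac{4}{7}\right) 0 - 56\right) - \frac{199}{1946}\right)^{2} = \left(\left(0 - 56\right) - \frac{199}{1946}\right)^{2} = \left(-56 - \frac{199}{1946}\right)^{2} = \left(- \frac{109175}{1946}\right)^{2} = \frac{11919180625}{3786916}$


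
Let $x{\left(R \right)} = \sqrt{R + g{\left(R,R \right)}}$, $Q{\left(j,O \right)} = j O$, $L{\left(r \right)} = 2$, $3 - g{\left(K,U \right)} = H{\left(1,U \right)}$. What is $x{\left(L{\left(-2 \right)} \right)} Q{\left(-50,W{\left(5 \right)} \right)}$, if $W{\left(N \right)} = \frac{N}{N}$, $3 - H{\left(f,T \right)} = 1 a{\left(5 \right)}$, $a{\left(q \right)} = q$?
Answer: $- 50 \sqrt{7} \approx -132.29$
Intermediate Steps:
$H{\left(f,T \right)} = -2$ ($H{\left(f,T \right)} = 3 - 1 \cdot 5 = 3 - 5 = -2$)
$g{\left(K,U \right)} = 5$ ($g{\left(K,U \right)} = 3 - -2 = 3 + 2 = 5$)
$W{\left(N \right)} = 1$
$Q{\left(j,O \right)} = O j$
$x{\left(R \right)} = \sqrt{5 + R}$ ($x{\left(R \right)} = \sqrt{R + 5} = \sqrt{5 + R}$)
$x{\left(L{\left(-2 \right)} \right)} Q{\left(-50,W{\left(5 \right)} \right)} = \sqrt{5 + 2} \cdot 1 \left(-50\right) = \sqrt{7} \left(-50\right) = - 50 \sqrt{7}$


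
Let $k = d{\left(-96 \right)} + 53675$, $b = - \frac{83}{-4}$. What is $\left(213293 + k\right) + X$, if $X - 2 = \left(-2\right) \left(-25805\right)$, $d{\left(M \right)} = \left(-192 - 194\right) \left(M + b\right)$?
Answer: $\frac{695253}{2} \approx 3.4763 \cdot 10^{5}$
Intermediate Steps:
$b = \frac{83}{4}$ ($b = \left(-83\right) \left(- \frac{1}{4}\right) = \frac{83}{4} \approx 20.75$)
$d{\left(M \right)} = - \frac{16019}{2} - 386 M$ ($d{\left(M \right)} = \left(-192 - 194\right) \left(M + \frac{83}{4}\right) = - 386 \left(\frac{83}{4} + M\right) = - \frac{16019}{2} - 386 M$)
$X = 51612$ ($X = 2 - -51610 = 2 + 51610 = 51612$)
$k = \frac{165443}{2}$ ($k = \left(- \frac{16019}{2} - -37056\right) + 53675 = \left(- \frac{16019}{2} + 37056\right) + 53675 = \frac{58093}{2} + 53675 = \frac{165443}{2} \approx 82722.0$)
$\left(213293 + k\right) + X = \left(213293 + \frac{165443}{2}\right) + 51612 = \frac{592029}{2} + 51612 = \frac{695253}{2}$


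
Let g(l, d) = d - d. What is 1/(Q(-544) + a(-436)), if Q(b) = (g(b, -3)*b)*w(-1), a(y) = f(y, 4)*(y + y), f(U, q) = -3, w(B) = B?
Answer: 1/2616 ≈ 0.00038226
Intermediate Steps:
g(l, d) = 0
a(y) = -6*y (a(y) = -3*(y + y) = -6*y)
Q(b) = 0 (Q(b) = (0*b)*(-1) = 0*(-1) = 0)
1/(Q(-544) + a(-436)) = 1/(0 - 6*(-436)) = 1/(0 + 2616) = 1/2616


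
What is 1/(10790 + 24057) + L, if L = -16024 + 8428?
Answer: -264697811/34847 ≈ -7596.0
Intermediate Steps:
L = -7596
1/(10790 + 24057) + L = 1/(10790 + 24057) - 7596 = 1/34847 - 7596 = -264697811/34847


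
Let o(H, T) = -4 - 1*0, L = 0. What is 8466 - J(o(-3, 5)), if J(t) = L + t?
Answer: 8470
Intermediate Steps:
o(H, T) = -4 (o(H, T) = -4 + 0 = -4)
J(t) = t (J(t) = 0 + t = t)
8466 - J(o(-3, 5)) = 8466 - 1*(-4) = 8466 + 4 = 8470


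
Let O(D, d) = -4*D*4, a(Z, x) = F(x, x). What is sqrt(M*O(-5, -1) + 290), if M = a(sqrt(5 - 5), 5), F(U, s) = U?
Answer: sqrt(690) ≈ 26.268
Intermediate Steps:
a(Z, x) = x
O(D, d) = -16*D
M = 5
sqrt(M*O(-5, -1) + 290) = sqrt(5*(-16*(-5)) + 290) = sqrt(5*80 + 290) = sqrt(400 + 290) = sqrt(690)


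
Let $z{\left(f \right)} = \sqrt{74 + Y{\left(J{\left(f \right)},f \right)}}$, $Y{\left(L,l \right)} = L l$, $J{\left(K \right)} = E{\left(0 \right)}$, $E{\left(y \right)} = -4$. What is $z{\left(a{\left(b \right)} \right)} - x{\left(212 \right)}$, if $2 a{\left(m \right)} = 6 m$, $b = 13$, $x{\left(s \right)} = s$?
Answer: $-212 + i \sqrt{82} \approx -212.0 + 9.0554 i$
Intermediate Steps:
$J{\left(K \right)} = -4$
$a{\left(m \right)} = 3 m$ ($a{\left(m \right)} = \frac{6 m}{2} = 3 m$)
$z{\left(f \right)} = \sqrt{74 - 4 f}$
$z{\left(a{\left(b \right)} \right)} - x{\left(212 \right)} = \sqrt{74 - 4 \cdot 3 \cdot 13} - 212 = \sqrt{74 - 156} - 212 = \sqrt{-82} - 212 = i \sqrt{82} - 212 = -212 + i \sqrt{82}$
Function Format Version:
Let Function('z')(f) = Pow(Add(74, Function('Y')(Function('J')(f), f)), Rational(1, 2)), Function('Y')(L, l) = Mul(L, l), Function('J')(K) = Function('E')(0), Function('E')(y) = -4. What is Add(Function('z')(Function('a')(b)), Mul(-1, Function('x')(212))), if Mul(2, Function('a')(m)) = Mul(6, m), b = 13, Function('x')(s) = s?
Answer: Add(-212, Mul(I, Pow(82, Rational(1, 2)))) ≈ Add(-212.00, Mul(9.0554, I))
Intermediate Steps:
Function('J')(K) = -4
Function('a')(m) = Mul(3, m) (Function('a')(m) = Mul(Rational(1, 2), Mul(6, m)) = Mul(3, m))
Function('z')(f) = Pow(Add(74, Mul(-4, f)), Rational(1, 2))
Add(Function('z')(Function('a')(b)), Mul(-1, Function('x')(212))) = Add(Pow(Add(74, Mul(-4, Mul(3, 13))), Rational(1, 2)), Mul(-1, 212)) = Add(Pow(Add(74, Mul(-4, 39)), Rational(1, 2)), -212) = Add(Pow(Add(74, -156), Rational(1, 2)), -212) = Add(Pow(-82, Rational(1, 2)), -212) = Add(Mul(I, Pow(82, Rational(1, 2))), -212) = Add(-212, Mul(I, Pow(82, Rational(1, 2))))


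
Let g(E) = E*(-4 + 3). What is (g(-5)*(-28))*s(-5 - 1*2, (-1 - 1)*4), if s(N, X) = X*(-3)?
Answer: -3360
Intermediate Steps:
g(E) = -E (g(E) = E*(-1) = -E)
s(N, X) = -3*X
(g(-5)*(-28))*s(-5 - 1*2, (-1 - 1)*4) = (-1*(-5)*(-28))*(-3*(-1 - 1)*4) = (5*(-28))*(-(-6)*4) = -(-420)*(-8) = -140*24 = -3360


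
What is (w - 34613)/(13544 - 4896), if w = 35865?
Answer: 313/2162 ≈ 0.14477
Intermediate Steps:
(w - 34613)/(13544 - 4896) = (35865 - 34613)/(13544 - 4896) = 1252/8648 = 1252*(1/8648) = 313/2162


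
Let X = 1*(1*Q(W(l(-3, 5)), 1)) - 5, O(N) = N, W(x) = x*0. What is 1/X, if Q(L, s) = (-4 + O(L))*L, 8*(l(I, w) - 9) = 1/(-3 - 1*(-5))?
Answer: -1/5 ≈ -0.20000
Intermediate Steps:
l(I, w) = 145/16 (l(I, w) = 9 + 1/(8*(-3 - 1*(-5))) = 9 + 1/(8*(-3 + 5)) = 9 + (1/8)/2 = 9 + (1/8)*(1/2) = 9 + 1/16 = 145/16)
W(x) = 0
Q(L, s) = L*(-4 + L) (Q(L, s) = (-4 + L)*L = L*(-4 + L))
X = -5 (X = 1*(1*(0*(-4 + 0))) - 5 = 1*(1*(0*(-4))) - 5 = 1*(1*0) - 5 = 1*0 - 5 = 0 - 5 = -5)
1/X = 1/(-5) = -1/5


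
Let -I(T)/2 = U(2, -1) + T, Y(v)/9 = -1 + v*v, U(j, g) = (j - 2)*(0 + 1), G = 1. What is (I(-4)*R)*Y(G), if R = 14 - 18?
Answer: 0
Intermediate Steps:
U(j, g) = -2 + j (U(j, g) = (-2 + j)*1 = -2 + j)
Y(v) = -9 + 9*v**2 (Y(v) = 9*(-1 + v*v) = 9*(-1 + v**2) = -9 + 9*v**2)
I(T) = -2*T (I(T) = -2*((-2 + 2) + T) = -2*(0 + T) = -2*T)
R = -4
(I(-4)*R)*Y(G) = (-2*(-4)*(-4))*(-9 + 9*1**2) = (8*(-4))*(-9 + 9*1) = -32*(-9 + 9) = -32*0 = 0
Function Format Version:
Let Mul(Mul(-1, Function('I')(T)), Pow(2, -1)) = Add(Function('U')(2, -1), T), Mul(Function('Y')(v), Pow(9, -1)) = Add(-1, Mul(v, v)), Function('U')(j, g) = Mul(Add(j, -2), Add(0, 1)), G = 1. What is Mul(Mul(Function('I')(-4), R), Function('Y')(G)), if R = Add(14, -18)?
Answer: 0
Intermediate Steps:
Function('U')(j, g) = Add(-2, j) (Function('U')(j, g) = Mul(Add(-2, j), 1) = Add(-2, j))
Function('Y')(v) = Add(-9, Mul(9, Pow(v, 2))) (Function('Y')(v) = Mul(9, Add(-1, Mul(v, v))) = Mul(9, Add(-1, Pow(v, 2))) = Add(-9, Mul(9, Pow(v, 2))))
Function('I')(T) = Mul(-2, T) (Function('I')(T) = Mul(-2, Add(Add(-2, 2), T)) = Mul(-2, Add(0, T)) = Mul(-2, T))
R = -4
Mul(Mul(Function('I')(-4), R), Function('Y')(G)) = Mul(Mul(Mul(-2, -4), -4), Add(-9, Mul(9, Pow(1, 2)))) = Mul(Mul(8, -4), Add(-9, Mul(9, 1))) = Mul(-32, Add(-9, 9)) = Mul(-32, 0) = 0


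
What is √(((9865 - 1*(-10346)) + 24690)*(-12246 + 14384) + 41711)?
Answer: 7*√1960001 ≈ 9800.0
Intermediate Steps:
√(((9865 - 1*(-10346)) + 24690)*(-12246 + 14384) + 41711) = √(((9865 + 10346) + 24690)*2138 + 41711) = √((20211 + 24690)*2138 + 41711) = √(44901*2138 + 41711) = √(95998338 + 41711) = √96040049 = 7*√1960001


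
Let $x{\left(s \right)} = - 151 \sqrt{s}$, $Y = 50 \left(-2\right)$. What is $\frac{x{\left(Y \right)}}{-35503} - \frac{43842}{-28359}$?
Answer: $\frac{14614}{9453} + \frac{1510 i}{35503} \approx 1.546 + 0.042532 i$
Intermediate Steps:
$Y = -100$
$\frac{x{\left(Y \right)}}{-35503} - \frac{43842}{-28359} = \frac{\left(-151\right) \sqrt{-100}}{-35503} - \frac{43842}{-28359} = - 151 \cdot 10 i \left(- \frac{1}{35503}\right) - - \frac{14614}{9453} = - 1510 i \left(- \frac{1}{35503}\right) + \frac{14614}{9453} = \frac{1510 i}{35503} + \frac{14614}{9453} = \frac{14614}{9453} + \frac{1510 i}{35503}$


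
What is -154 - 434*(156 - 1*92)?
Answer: -27930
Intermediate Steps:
-154 - 434*(156 - 1*92) = -154 - 434*(156 - 92) = -154 - 434*64 = -154 - 27776 = -27930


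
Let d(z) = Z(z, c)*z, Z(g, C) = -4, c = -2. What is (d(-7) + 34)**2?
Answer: 3844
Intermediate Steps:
d(z) = -4*z
(d(-7) + 34)**2 = (-4*(-7) + 34)**2 = (28 + 34)**2 = 62**2 = 3844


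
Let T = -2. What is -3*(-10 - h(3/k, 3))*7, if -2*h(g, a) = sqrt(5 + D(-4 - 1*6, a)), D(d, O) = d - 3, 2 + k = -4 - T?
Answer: 210 - 21*I*sqrt(2) ≈ 210.0 - 29.698*I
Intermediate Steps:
k = -4 (k = -2 + (-4 - 1*(-2)) = -2 + (-4 + 2) = -2 - 2 = -4)
D(d, O) = -3 + d
h(g, a) = -I*sqrt(2) (h(g, a) = -sqrt(5 + (-3 + (-4 - 1*6)))/2 = -sqrt(5 + (-3 + (-4 - 6)))/2 = -sqrt(5 + (-3 - 10))/2 = -sqrt(5 - 13)/2 = -I*sqrt(2))
-3*(-10 - h(3/k, 3))*7 = -3*(-10 - (-1)*I*sqrt(2))*7 = -3*(-10 + I*sqrt(2))*7 = (30 - 3*I*sqrt(2))*7 = 210 - 21*I*sqrt(2)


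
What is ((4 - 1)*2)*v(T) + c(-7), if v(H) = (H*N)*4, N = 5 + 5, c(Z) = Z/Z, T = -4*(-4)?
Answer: 3841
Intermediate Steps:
T = 16
c(Z) = 1
N = 10
v(H) = 40*H (v(H) = (H*10)*4 = (10*H)*4 = 40*H)
((4 - 1)*2)*v(T) + c(-7) = ((4 - 1)*2)*(40*16) + 1 = (3*2)*640 + 1 = 6*640 + 1 = 3840 + 1 = 3841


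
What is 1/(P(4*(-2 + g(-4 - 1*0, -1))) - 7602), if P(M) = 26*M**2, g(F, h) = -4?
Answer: 1/7374 ≈ 0.00013561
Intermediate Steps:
1/(P(4*(-2 + g(-4 - 1*0, -1))) - 7602) = 1/(26*(4*(-2 - 4))**2 - 7602) = 1/(26*(4*(-6))**2 - 7602) = 1/(26*(-24)**2 - 7602) = 1/(26*576 - 7602) = 1/(14976 - 7602) = 1/7374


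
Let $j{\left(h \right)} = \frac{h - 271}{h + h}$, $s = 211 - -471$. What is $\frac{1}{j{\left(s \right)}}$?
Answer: $\frac{1364}{411} \approx 3.3187$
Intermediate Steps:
$s = 682$ ($s = 211 + 471 = 682$)
$j{\left(h \right)} = \frac{-271 + h}{2 h}$
$\frac{1}{j{\left(s \right)}} = \frac{1}{\frac{1}{2} \cdot \frac{1}{682} \left(-271 + 682\right)} = \frac{1}{\frac{1}{2} \cdot \frac{1}{682} \cdot 411} = \frac{1}{\frac{411}{1364}} = \frac{1364}{411}$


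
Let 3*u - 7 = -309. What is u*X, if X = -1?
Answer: 302/3 ≈ 100.67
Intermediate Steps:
u = -302/3 (u = 7/3 + (⅓)*(-309) = 7/3 - 103 = -302/3 ≈ -100.67)
u*X = -302/3*(-1) = 302/3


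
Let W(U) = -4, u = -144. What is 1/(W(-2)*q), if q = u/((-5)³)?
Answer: -125/576 ≈ -0.21701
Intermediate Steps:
q = 144/125 (q = -144/((-5)³) = -144/(-125) = -144*(-1/125) = 144/125 ≈ 1.1520)
1/(W(-2)*q) = 1/(-4*144/125) = 1/(-576/125) = -125/576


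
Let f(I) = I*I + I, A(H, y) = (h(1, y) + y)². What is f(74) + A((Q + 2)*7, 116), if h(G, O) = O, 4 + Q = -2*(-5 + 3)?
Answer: 59374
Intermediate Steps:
Q = 0 (Q = -4 - 2*(-5 + 3) = -4 - 2*(-2) = -4 + 4 = 0)
A(H, y) = 4*y² (A(H, y) = (y + y)² = (2*y)² = 4*y²)
f(I) = I + I² (f(I) = I² + I = I + I²)
f(74) + A((Q + 2)*7, 116) = 74*(1 + 74) + 4*116² = 74*75 + 4*13456 = 5550 + 53824 = 59374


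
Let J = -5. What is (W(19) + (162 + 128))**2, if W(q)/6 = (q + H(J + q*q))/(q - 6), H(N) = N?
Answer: 36240400/169 ≈ 2.1444e+5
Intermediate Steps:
W(q) = 6*(-5 + q + q**2)/(-6 + q) (W(q) = 6*((q + (-5 + q*q))/(q - 6)) = 6*((q + (-5 + q**2))/(-6 + q)) = 6*((-5 + q + q**2)/(-6 + q)) = 6*(-5 + q + q**2)/(-6 + q))
(W(19) + (162 + 128))**2 = (6*(-5 + 19 + 19**2)/(-6 + 19) + (162 + 128))**2 = (6*(-5 + 19 + 361)/13 + 290)**2 = (6*(1/13)*375 + 290)**2 = (2250/13 + 290)**2 = (6020/13)**2 = 36240400/169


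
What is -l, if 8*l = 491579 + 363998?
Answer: -855577/8 ≈ -1.0695e+5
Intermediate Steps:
l = 855577/8 (l = (491579 + 363998)/8 = (1/8)*855577 = 855577/8 ≈ 1.0695e+5)
-l = -1*855577/8 = -855577/8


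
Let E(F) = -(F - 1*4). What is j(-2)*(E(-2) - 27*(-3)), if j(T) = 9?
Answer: 783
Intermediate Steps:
E(F) = 4 - F (E(F) = -(F - 4) = -(-4 + F) = 4 - F)
j(-2)*(E(-2) - 27*(-3)) = 9*((4 - 1*(-2)) - 27*(-3)) = 9*((4 + 2) + 81) = 9*(6 + 81) = 9*87 = 783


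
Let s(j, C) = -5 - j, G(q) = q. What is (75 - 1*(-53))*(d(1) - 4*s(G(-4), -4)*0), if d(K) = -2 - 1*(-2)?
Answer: 0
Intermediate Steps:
d(K) = 0 (d(K) = -2 + 2 = 0)
(75 - 1*(-53))*(d(1) - 4*s(G(-4), -4)*0) = (75 - 1*(-53))*(0 - 4*(-5 - 1*(-4))*0) = (75 + 53)*(0 - 4*(-5 + 4)*0) = 128*(0 - 4*(-1)*0) = 128*(0 + 4*0) = 128*(0 + 0) = 128*0 = 0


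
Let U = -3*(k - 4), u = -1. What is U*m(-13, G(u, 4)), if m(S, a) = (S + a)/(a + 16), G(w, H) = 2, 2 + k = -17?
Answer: -253/6 ≈ -42.167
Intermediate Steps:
k = -19 (k = -2 - 17 = -19)
U = 69 (U = -3*(-19 - 4) = -3*(-23) = 69)
m(S, a) = (S + a)/(16 + a)
U*m(-13, G(u, 4)) = 69*((-13 + 2)/(16 + 2)) = 69*(-11/18) = -253/6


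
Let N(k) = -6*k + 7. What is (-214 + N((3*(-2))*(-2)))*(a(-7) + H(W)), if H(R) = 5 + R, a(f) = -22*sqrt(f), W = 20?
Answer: -6975 + 6138*I*sqrt(7) ≈ -6975.0 + 16240.0*I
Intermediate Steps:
N(k) = 7 - 6*k
(-214 + N((3*(-2))*(-2)))*(a(-7) + H(W)) = (-214 + (7 - 6*3*(-2)*(-2)))*(-22*I*sqrt(7) + (5 + 20)) = (-214 + (7 - (-36)*(-2)))*(-22*I*sqrt(7) + 25) = (-214 + (7 - 6*12))*(-22*I*sqrt(7) + 25) = (-214 + (7 - 72))*(25 - 22*I*sqrt(7)) = (-214 - 65)*(25 - 22*I*sqrt(7)) = -279*(25 - 22*I*sqrt(7)) = -6975 + 6138*I*sqrt(7)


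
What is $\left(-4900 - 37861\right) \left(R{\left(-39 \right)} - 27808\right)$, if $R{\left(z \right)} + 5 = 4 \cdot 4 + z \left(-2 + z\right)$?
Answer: $1120252678$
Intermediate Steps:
$R{\left(z \right)} = 11 + z \left(-2 + z\right)$ ($R{\left(z \right)} = -5 + \left(4 \cdot 4 + z \left(-2 + z\right)\right) = -5 + \left(16 + z \left(-2 + z\right)\right) = 11 + z \left(-2 + z\right)$)
$\left(-4900 - 37861\right) \left(R{\left(-39 \right)} - 27808\right) = \left(-4900 - 37861\right) \left(\left(11 + \left(-39\right)^{2} - -78\right) - 27808\right) = - 42761 \left(\left(11 + 1521 + 78\right) - 27808\right) = - 42761 \left(1610 - 27808\right) = \left(-42761\right) \left(-26198\right) = 1120252678$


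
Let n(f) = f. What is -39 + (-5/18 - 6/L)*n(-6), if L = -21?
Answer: -820/21 ≈ -39.048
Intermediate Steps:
-39 + (-5/18 - 6/L)*n(-6) = -39 + (-5/18 - 6/(-21))*(-6) = -39 + (-5*1/18 - 6*(-1/21))*(-6) = -39 + (-5/18 + 2/7)*(-6) = -39 + (1/126)*(-6) = -39 - 1/21 = -820/21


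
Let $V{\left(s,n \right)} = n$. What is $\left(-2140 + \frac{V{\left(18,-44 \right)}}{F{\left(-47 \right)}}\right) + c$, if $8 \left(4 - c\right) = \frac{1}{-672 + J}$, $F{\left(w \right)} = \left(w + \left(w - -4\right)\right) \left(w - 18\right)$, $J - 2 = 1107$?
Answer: $- \frac{21842388637}{10225800} \approx -2136.0$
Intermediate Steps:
$J = 1109$ ($J = 2 + 1107 = 1109$)
$F{\left(w \right)} = \left(-18 + w\right) \left(4 + 2 w\right)$ ($F{\left(w \right)} = \left(w + \left(w + 4\right)\right) \left(-18 + w\right) = \left(w + \left(4 + w\right)\right) \left(-18 + w\right) = \left(4 + 2 w\right) \left(-18 + w\right) = \left(-18 + w\right) \left(4 + 2 w\right)$)
$c = \frac{13983}{3496}$ ($c = 4 - \frac{1}{8 \left(-672 + 1109\right)} = 4 - \frac{1}{8 \cdot 437} = 4 - \frac{1}{3496} = \frac{13983}{3496} \approx 3.9997$)
$\left(-2140 + \frac{V{\left(18,-44 \right)}}{F{\left(-47 \right)}}\right) + c = \left(-2140 - \frac{44}{-72 - -1504 + 2 \left(-47\right)^{2}}\right) + \frac{13983}{3496} = \left(-2140 - \frac{44}{-72 + 1504 + 2 \cdot 2209}\right) + \frac{13983}{3496} = \left(-2140 - \frac{44}{-72 + 1504 + 4418}\right) + \frac{13983}{3496} = \left(-2140 - \frac{44}{5850}\right) + \frac{13983}{3496} = \left(-2140 - \frac{22}{2925}\right) + \frac{13983}{3496} = - \frac{6259522}{2925} + \frac{13983}{3496} = - \frac{21842388637}{10225800}$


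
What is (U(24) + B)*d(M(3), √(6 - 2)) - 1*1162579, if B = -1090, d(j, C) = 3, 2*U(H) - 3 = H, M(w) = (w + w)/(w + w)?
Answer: -2331617/2 ≈ -1.1658e+6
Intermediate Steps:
M(w) = 1 (M(w) = (2*w)/((2*w)) = (2*w)*(1/(2*w)) = 1)
U(H) = 3/2 + H/2
(U(24) + B)*d(M(3), √(6 - 2)) - 1*1162579 = ((3/2 + (½)*24) - 1090)*3 - 1*1162579 = ((3/2 + 12) - 1090)*3 - 1162579 = (27/2 - 1090)*3 - 1162579 = -2153/2*3 - 1162579 = -6459/2 - 1162579 = -2331617/2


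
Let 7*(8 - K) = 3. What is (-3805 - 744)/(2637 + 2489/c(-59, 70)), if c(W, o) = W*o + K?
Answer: -131270493/76078486 ≈ -1.7255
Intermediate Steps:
K = 53/7 (K = 8 - 1/7*3 = 8 - 3/7 = 53/7 ≈ 7.5714)
c(W, o) = 53/7 + W*o (c(W, o) = W*o + 53/7 = 53/7 + W*o)
(-3805 - 744)/(2637 + 2489/c(-59, 70)) = (-3805 - 744)/(2637 + 2489/(53/7 - 59*70)) = -4549/(2637 + 2489/(53/7 - 4130)) = -4549/(2637 + 2489/(-28857/7)) = -4549/(2637 + 2489*(-7/28857)) = -4549/(2637 - 17423/28857) = -4549/76078486/28857 = -4549*28857/76078486 = -131270493/76078486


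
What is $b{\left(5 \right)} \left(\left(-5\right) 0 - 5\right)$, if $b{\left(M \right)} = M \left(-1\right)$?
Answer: $25$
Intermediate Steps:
$b{\left(M \right)} = - M$
$b{\left(5 \right)} \left(\left(-5\right) 0 - 5\right) = \left(-1\right) 5 \left(\left(-5\right) 0 - 5\right) = - 5 \left(0 - 5\right) = \left(-5\right) \left(-5\right) = 25$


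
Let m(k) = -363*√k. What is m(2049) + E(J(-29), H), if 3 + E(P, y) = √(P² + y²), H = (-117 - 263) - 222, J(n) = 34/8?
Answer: -3 - 363*√2049 + √5798753/4 ≈ -15833.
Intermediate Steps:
J(n) = 17/4 (J(n) = 34*(⅛) = 17/4)
H = -602 (H = -380 - 222 = -602)
E(P, y) = -3 + √(P² + y²)
m(2049) + E(J(-29), H) = -363*√2049 + (-3 + √((17/4)² + (-602)²)) = -363*√2049 + (-3 + √(289/16 + 362404)) = -363*√2049 + (-3 + √(5798753/16)) = -363*√2049 + (-3 + √5798753/4) = -3 - 363*√2049 + √5798753/4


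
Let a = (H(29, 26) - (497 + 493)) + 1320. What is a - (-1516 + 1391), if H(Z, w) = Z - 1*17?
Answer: 467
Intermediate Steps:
H(Z, w) = -17 + Z (H(Z, w) = Z - 17 = -17 + Z)
a = 342 (a = ((-17 + 29) - (497 + 493)) + 1320 = (12 - 1*990) + 1320 = (12 - 990) + 1320 = -978 + 1320 = 342)
a - (-1516 + 1391) = 342 - (-1516 + 1391) = 342 - 1*(-125) = 342 + 125 = 467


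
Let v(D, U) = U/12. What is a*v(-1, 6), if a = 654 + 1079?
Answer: 1733/2 ≈ 866.50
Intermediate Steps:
v(D, U) = U/12 (v(D, U) = U*(1/12) = U/12)
a = 1733
a*v(-1, 6) = 1733*((1/12)*6) = 1733*(1/2) = 1733/2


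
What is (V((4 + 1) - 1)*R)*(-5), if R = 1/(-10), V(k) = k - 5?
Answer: -1/2 ≈ -0.50000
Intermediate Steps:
V(k) = -5 + k
R = -1/10 ≈ -0.10000
(V((4 + 1) - 1)*R)*(-5) = ((-5 + ((4 + 1) - 1))*(-1/10))*(-5) = ((-5 + (5 - 1))*(-1/10))*(-5) = ((-5 + 4)*(-1/10))*(-5) = -1*(-1/10)*(-5) = (1/10)*(-5) = -1/2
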